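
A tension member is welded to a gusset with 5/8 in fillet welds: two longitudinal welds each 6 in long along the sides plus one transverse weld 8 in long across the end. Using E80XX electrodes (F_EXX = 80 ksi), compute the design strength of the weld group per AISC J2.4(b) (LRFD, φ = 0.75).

φR_n ≈ 353 kip

t_e = 0.707 × 0.625 = 0.4419 in.
R_nwl = 0.6 × 80 × 0.4419 × 12 = 254.5 kip (longitudinal, 2 welds).
R_nwt = 0.6 × 80 × 0.4419 × 8 = 169.7 kip (transverse, base value).
(i) R_nwl + R_nwt = 424.2 kip; (ii) 0.85 R_nwl + 1.5 R_nwt = 470.9 kip.
R_n = max = 470.9 kip [governs: (ii)]; φR_n = 353.1 kip.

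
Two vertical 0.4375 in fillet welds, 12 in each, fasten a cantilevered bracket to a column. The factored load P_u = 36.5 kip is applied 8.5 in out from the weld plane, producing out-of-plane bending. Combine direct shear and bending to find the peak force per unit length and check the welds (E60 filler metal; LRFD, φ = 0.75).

E60XX → F_EXX = 60 ksi.
L_w = 2 × 12 = 24 in; section modulus (unit throat) S = 2 × L²/6 = 48 in².
Direct shear f_v = P/L_w = 36.5/24 = 1.521 kip/in.
Moment M = P × e = 36.5 × 8.5 = 310.25 kip·in; bending f_b = M/S = 6.464 kip/in.
f_max = √(f_v² + f_b²) = √(1.521² + 6.464²) = 6.64 kip/in.
φr_n = 0.75 × 0.6 × 60 × (0.707 × 0.4375) = 8.351 kip/in → adequate.

f_max ≈ 6.64 kip/in; adequate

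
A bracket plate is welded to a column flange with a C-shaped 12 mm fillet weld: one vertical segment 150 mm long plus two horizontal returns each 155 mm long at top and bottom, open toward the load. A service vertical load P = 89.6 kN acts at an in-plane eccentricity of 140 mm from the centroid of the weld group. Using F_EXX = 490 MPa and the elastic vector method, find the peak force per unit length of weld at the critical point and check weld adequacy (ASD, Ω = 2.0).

f_max ≈ 658 N/mm; adequate

Total weld length L_w = 460 mm. Treat welds as unit-width lines.
Centroid: x̄ = 2×155×77.5 / 460 = 52.23 mm from the vertical weld.
Polar moment about centroid: J = I_x + I_y = [150³/12 + 2×155×75²] + [150×52.23² + 2(155³/12 + 155×25.27²)] = 3253000 mm³.
Direct shear f_v = P/L_w = 89.6×10³ / 460 = 194.8 N/mm (vertical).
Torsion M = P·e = 89.6×10³ × 140 = 12544000 N·mm.
Critical point at (x, y) = (102.8, 75) from centroid. f_tx = M·y/J = 289.2 N/mm; f_ty = M·x/J = 396.3 N/mm.
Resultant f_max = √[f_tx² + (f_v + f_ty)²] = √[289.2² + (194.8 + 396.3)²] = 658.1 N/mm.
Capacity per unit length: r_n/Ω = (1/2.0) × 0.6 × 490 × (0.707 × 12) = 1247 N/mm.
658.1 ≤ 1247 → adequate.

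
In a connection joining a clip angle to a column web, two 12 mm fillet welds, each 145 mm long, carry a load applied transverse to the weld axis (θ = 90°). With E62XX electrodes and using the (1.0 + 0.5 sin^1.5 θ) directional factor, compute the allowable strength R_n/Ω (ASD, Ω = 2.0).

E62XX → F_EXX = 620 MPa.
t_e = 0.707 × 12 = 8.484 mm; A_we = 8.484 × 290 = 2460 mm².
Directional factor: 1.0 + 0.5 sin^1.5(90°) = 1.5.
F_nw = 0.6 × 620 × 1.5 = 558 MPa.
R_n/Ω = (558 × 2460) / 2.0 × 10⁻³ = 686.4 kN.

R_n/Ω ≈ 686 kN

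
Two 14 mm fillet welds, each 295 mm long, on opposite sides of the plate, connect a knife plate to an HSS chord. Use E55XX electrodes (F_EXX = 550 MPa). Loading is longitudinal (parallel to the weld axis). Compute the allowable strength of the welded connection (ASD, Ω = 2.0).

R_n/Ω ≈ 964 kN

Effective throat t_e = 0.707 × 14 = 9.898 mm.
Total length L = 590 mm; A_we = 9.898 × 590 = 5840 mm².
F_nw = 0.6 F_EXX = 0.6 × 550 = 330 MPa.
R_n = 330 × 5840 × 10⁻³ = 1927 kN; R_n/Ω = 1927/2.0 = 963.6 kN.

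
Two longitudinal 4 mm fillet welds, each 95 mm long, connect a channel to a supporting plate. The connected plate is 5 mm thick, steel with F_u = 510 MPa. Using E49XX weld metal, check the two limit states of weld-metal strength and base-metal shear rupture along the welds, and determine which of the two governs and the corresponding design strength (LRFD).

E49XX → F_EXX = 490 MPa.
t_e = 0.707 × 4 = 2.828 mm; L = 190 mm.
Weld metal: φR_n = 0.75 × 0.6 × 490 × 2.828 × 190 × 10⁻³ = 118.5 kN.
Base metal (shear rupture): φR_n = 0.75 × 0.6 × 510 × 5 × 190 × 10⁻³ = 218 kN.
Governing: weld metal.

φR_n ≈ 118 kN (weld metal governs)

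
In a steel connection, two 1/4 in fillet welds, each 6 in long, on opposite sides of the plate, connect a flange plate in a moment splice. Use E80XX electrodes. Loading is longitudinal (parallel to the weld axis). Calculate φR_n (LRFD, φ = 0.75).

E80XX → F_EXX = 80 ksi.
Effective throat t_e = 0.707 × 0.25 = 0.1767 in.
Total length L = 12 in; A_we = 0.1767 × 12 = 2.121 in².
F_nw = 0.6 F_EXX = 0.6 × 80 = 48 ksi.
φR_n = 0.75 × 48 × 2.121 = 76.36 kips.

φR_n ≈ 76.4 kips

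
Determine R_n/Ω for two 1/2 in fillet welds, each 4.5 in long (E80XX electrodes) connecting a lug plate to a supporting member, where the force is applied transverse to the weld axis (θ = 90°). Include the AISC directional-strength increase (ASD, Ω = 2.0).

R_n/Ω ≈ 115 kip

E80XX → F_EXX = 80 ksi.
t_e = 0.707 × 0.5 = 0.3535 in; A_we = 0.3535 × 9 = 3.181 in².
Directional factor: 1.0 + 0.5 sin^1.5(90°) = 1.5.
F_nw = 0.6 × 80 × 1.5 = 72 ksi.
R_n/Ω = (72 × 3.181) / 2.0 = 114.5 kip.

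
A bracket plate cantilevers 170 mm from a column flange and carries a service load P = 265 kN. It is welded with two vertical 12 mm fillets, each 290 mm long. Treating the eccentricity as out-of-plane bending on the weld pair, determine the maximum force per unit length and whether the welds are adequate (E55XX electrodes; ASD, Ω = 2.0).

f_max ≈ 1670 N/mm; NOT adequate

E55XX → F_EXX = 550 MPa.
L_w = 2 × 290 = 580 mm; section modulus (unit throat) S = 2 × L²/6 = 28030 mm².
Direct shear f_v = P/L_w = 265×10³/580 = 456.9 N/mm.
Moment M = P × e = 265×10³ × 170 = 45050000 N·mm; bending f_b = M/S = 1607 N/mm.
f_max = √(f_v² + f_b²) = √(456.9² + 1607²) = 1671 N/mm.
r_n/Ω = (1/2.0) × 0.6 × 550 × (0.707 × 12) = 1400 N/mm → NOT adequate.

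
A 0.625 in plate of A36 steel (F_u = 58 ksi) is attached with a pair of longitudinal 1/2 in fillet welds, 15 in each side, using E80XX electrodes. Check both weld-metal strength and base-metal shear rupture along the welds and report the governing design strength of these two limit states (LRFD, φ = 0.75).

φR_n ≈ 382 kips (weld metal governs)

E80XX → F_EXX = 80 ksi.
t_e = 0.707 × 0.5 = 0.3535 in; L = 30 in.
Weld metal: φR_n = 0.75 × 0.6 × 80 × 0.3535 × 30 = 381.8 kips.
Base metal (shear rupture): φR_n = 0.75 × 0.6 × 58 × 0.625 × 30 = 489.4 kips.
Governing: weld metal.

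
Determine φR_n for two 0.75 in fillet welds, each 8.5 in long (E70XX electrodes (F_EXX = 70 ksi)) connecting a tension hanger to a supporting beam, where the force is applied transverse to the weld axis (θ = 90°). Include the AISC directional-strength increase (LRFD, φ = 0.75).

t_e = 0.707 × 0.75 = 0.5302 in; A_we = 0.5302 × 17 = 9.014 in².
Directional factor: 1.0 + 0.5 sin^1.5(90°) = 1.5.
F_nw = 0.6 × 70 × 1.5 = 63 ksi.
φR_n = 0.75 × 63 × 9.014 = 425.9 kips.

φR_n ≈ 426 kips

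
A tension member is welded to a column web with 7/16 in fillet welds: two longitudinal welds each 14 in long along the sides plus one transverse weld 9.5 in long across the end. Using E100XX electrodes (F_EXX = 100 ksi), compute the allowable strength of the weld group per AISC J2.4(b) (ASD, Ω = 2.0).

R_n/Ω ≈ 353 kips

t_e = 0.707 × 0.4375 = 0.3093 in.
R_nwl = 0.6 × 100 × 0.3093 × 28 = 519.6 kips (longitudinal, 2 welds).
R_nwt = 0.6 × 100 × 0.3093 × 9.5 = 176.3 kips (transverse, base value).
(i) R_nwl + R_nwt = 696 kips; (ii) 0.85 R_nwl + 1.5 R_nwt = 706.2 kips.
R_n = max = 706.2 kips [governs: (ii)]; R_n/Ω = 353.1 kips.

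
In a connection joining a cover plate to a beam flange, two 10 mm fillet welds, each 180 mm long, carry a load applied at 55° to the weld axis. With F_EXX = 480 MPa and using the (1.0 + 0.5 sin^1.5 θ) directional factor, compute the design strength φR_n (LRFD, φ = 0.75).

t_e = 0.707 × 10 = 7.07 mm; A_we = 7.07 × 360 = 2545 mm².
Directional factor: 1.0 + 0.5 sin^1.5(55°) = 1.371.
F_nw = 0.6 × 480 × 1.371 = 394.8 MPa.
φR_n = 0.75 × 394.8 × 2545 × 10⁻³ = 753.6 kN.

φR_n ≈ 754 kN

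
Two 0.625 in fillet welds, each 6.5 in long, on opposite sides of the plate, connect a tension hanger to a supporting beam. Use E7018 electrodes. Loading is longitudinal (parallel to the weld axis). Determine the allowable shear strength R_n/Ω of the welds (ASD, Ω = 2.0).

R_n/Ω ≈ 121 kip

E70XX → F_EXX = 70 ksi.
Effective throat t_e = 0.707 × 0.625 = 0.4419 in.
Total length L = 13 in; A_we = 0.4419 × 13 = 5.744 in².
F_nw = 0.6 F_EXX = 0.6 × 70 = 42 ksi.
R_n = 42 × 5.744 = 241.3 kip; R_n/Ω = 241.3/2.0 = 120.6 kip.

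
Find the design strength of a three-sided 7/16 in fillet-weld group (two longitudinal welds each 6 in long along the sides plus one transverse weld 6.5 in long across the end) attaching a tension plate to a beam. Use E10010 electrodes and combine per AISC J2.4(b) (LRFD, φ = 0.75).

φR_n ≈ 278 kip

E100XX → F_EXX = 100 ksi.
t_e = 0.707 × 0.4375 = 0.3093 in.
R_nwl = 0.6 × 100 × 0.3093 × 12 = 222.7 kip (longitudinal, 2 welds).
R_nwt = 0.6 × 100 × 0.3093 × 6.5 = 120.6 kip (transverse, base value).
(i) R_nwl + R_nwt = 343.3 kip; (ii) 0.85 R_nwl + 1.5 R_nwt = 370.2 kip.
R_n = max = 370.2 kip [governs: (ii)]; φR_n = 277.7 kip.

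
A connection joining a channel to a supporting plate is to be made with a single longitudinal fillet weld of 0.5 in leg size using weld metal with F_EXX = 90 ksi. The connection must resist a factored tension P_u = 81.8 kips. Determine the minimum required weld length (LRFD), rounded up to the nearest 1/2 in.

Throat t_e = 0.707 × 0.5 = 0.3535 in.
φr_n = 0.75 × 0.6 × 90 × 0.3535 = 14.32 kips/in.
L_req = P_u / φr_n = 81.8 / 14.32 = 5.714 in total.
Round up → use L = 6 in.

L = 6 in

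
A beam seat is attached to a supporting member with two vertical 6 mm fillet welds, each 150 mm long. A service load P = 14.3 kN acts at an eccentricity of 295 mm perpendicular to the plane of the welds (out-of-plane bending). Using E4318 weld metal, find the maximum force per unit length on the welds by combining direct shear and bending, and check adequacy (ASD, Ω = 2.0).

f_max ≈ 564 N/mm; NOT adequate

E43XX → F_EXX = 430 MPa.
L_w = 2 × 150 = 300 mm; section modulus (unit throat) S = 2 × L²/6 = 7500 mm².
Direct shear f_v = P/L_w = 14.3×10³/300 = 47.67 N/mm.
Moment M = P × e = 14.3×10³ × 295 = 4218500 N·mm; bending f_b = M/S = 562.5 N/mm.
f_max = √(f_v² + f_b²) = √(47.67² + 562.5²) = 564.5 N/mm.
r_n/Ω = (1/2.0) × 0.6 × 430 × (0.707 × 6) = 547.2 N/mm → NOT adequate.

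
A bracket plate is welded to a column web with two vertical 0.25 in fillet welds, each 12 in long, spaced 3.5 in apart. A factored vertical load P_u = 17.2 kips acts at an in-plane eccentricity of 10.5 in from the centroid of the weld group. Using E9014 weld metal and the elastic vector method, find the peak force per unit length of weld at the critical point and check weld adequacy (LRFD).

E90XX → F_EXX = 90 ksi.
Total weld length L_w = 24 in. Treat welds as unit-width lines.
Polar moment about centroid: J = 2[d³/12 + d(b/2)²] = 2[12³/12 + 12×1.75²] = 361.5 in³.
Direct shear f_v = P/L_w = 17.2 / 24 = 0.7167 kip/in (vertical).
Torsion M = P·e = 17.2 × 10.5 = 180.6 kip·in.
Critical point at (x, y) = (1.75, 6) from centroid. f_tx = M·y/J = 2.998 kip/in; f_ty = M·x/J = 0.8743 kip/in.
Resultant f_max = √[f_tx² + (f_v + f_ty)²] = √[2.998² + (0.7167 + 0.8743)²] = 3.394 kip/in.
Capacity per unit length: φr_n = 0.75 × 0.6 × 90 × (0.707 × 0.25) = 7.158 kip/in.
3.394 ≤ 7.158 → adequate.

f_max ≈ 3.39 kip/in; adequate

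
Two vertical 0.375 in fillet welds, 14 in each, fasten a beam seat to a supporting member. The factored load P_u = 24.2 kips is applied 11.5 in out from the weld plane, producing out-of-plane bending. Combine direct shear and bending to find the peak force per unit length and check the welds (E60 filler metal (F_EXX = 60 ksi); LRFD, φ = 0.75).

f_max ≈ 4.35 kip/in; adequate

L_w = 2 × 14 = 28 in; section modulus (unit throat) S = 2 × L²/6 = 65.33 in².
Direct shear f_v = P/L_w = 24.2/28 = 0.8643 kip/in.
Moment M = P × e = 24.2 × 11.5 = 278.3 kip·in; bending f_b = M/S = 4.26 kip/in.
f_max = √(f_v² + f_b²) = √(0.8643² + 4.26²) = 4.346 kip/in.
φr_n = 0.75 × 0.6 × 60 × (0.707 × 0.375) = 7.158 kip/in → adequate.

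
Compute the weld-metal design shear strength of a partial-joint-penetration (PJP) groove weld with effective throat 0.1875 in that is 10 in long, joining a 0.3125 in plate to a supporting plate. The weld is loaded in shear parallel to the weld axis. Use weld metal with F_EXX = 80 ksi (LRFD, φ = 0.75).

φR_n ≈ 67.5 kips

Effective throat (given) t_e = 0.1875 in.
A_we = 0.1875 × 10 = 1.875 in².
F_nw = 0.6 F_EXX = 48 ksi.
φR_n = 0.75 × 48 × 1.875 = 67.5 kips.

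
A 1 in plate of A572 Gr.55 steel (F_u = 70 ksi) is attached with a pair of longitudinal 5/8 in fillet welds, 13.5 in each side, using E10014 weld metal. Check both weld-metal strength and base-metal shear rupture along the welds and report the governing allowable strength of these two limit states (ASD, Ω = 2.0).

R_n/Ω ≈ 358 kips (weld metal governs)

E100XX → F_EXX = 100 ksi.
t_e = 0.707 × 0.625 = 0.4419 in; L = 27 in.
Weld metal: R_n/Ω = (1/2.0) × 0.6 × 100 × 0.4419 × 27 = 357.9 kips.
Base metal (shear rupture): R_n/Ω = (1/2.0) × 0.6 × 70 × 1 × 27 = 567 kips.
Governing: weld metal.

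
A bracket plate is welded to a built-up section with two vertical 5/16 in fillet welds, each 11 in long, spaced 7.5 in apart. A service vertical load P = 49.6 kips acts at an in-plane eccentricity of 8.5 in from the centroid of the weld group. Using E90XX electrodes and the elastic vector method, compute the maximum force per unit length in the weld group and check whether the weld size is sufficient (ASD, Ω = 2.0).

f_max ≈ 6.81 kip/in; NOT adequate

E90XX → F_EXX = 90 ksi.
Total weld length L_w = 22 in. Treat welds as unit-width lines.
Polar moment about centroid: J = 2[d³/12 + d(b/2)²] = 2[11³/12 + 11×3.75²] = 531.2 in³.
Direct shear f_v = P/L_w = 49.6 / 22 = 2.255 kip/in (vertical).
Torsion M = P·e = 49.6 × 8.5 = 421.6 kip·in.
Critical point at (x, y) = (3.75, 5.5) from centroid. f_tx = M·y/J = 4.365 kip/in; f_ty = M·x/J = 2.976 kip/in.
Resultant f_max = √[f_tx² + (f_v + f_ty)²] = √[4.365² + (2.255 + 2.976)²] = 6.813 kip/in.
Capacity per unit length: r_n/Ω = (1/2.0) × 0.6 × 90 × (0.707 × 0.3125) = 5.965 kip/in.
6.813 > 5.965 → NOT adequate.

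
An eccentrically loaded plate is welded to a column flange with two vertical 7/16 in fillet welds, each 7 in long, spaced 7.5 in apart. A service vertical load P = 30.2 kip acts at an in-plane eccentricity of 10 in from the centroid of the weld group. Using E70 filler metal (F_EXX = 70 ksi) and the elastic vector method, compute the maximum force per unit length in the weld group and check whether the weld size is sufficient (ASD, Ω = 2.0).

f_max ≈ 7.81 kip/in; NOT adequate

Total weld length L_w = 14 in. Treat welds as unit-width lines.
Polar moment about centroid: J = 2[d³/12 + d(b/2)²] = 2[7³/12 + 7×3.75²] = 254 in³.
Direct shear f_v = P/L_w = 30.2 / 14 = 2.157 kip/in (vertical).
Torsion M = P·e = 30.2 × 10 = 302 kip·in.
Critical point at (x, y) = (3.75, 3.5) from centroid. f_tx = M·y/J = 4.161 kip/in; f_ty = M·x/J = 4.458 kip/in.
Resultant f_max = √[f_tx² + (f_v + f_ty)²] = √[4.161² + (2.157 + 4.458)²] = 7.815 kip/in.
Capacity per unit length: r_n/Ω = (1/2.0) × 0.6 × 70 × (0.707 × 0.4375) = 6.496 kip/in.
7.815 > 6.496 → NOT adequate.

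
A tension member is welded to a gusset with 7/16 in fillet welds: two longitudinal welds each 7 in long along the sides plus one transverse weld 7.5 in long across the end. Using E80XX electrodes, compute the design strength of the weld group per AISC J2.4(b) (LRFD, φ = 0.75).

E80XX → F_EXX = 80 ksi.
t_e = 0.707 × 0.4375 = 0.3093 in.
R_nwl = 0.6 × 80 × 0.3093 × 14 = 207.9 kip (longitudinal, 2 welds).
R_nwt = 0.6 × 80 × 0.3093 × 7.5 = 111.4 kip (transverse, base value).
(i) R_nwl + R_nwt = 319.2 kip; (ii) 0.85 R_nwl + 1.5 R_nwt = 343.7 kip.
R_n = max = 343.7 kip [governs: (ii)]; φR_n = 257.8 kip.

φR_n ≈ 258 kip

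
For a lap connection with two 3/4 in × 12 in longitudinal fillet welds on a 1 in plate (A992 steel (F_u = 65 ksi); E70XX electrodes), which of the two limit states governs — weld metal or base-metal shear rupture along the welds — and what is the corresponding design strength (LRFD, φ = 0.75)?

φR_n ≈ 401 kips (weld metal governs)

E70XX → F_EXX = 70 ksi.
t_e = 0.707 × 0.75 = 0.5302 in; L = 24 in.
Weld metal: φR_n = 0.75 × 0.6 × 70 × 0.5302 × 24 = 400.9 kips.
Base metal (shear rupture): φR_n = 0.75 × 0.6 × 65 × 1 × 24 = 702 kips.
Governing: weld metal.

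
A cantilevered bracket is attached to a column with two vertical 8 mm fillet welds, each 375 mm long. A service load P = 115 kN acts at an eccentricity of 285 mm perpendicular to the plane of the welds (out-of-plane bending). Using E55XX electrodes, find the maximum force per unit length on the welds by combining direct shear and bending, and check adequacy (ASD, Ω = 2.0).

E55XX → F_EXX = 550 MPa.
L_w = 2 × 375 = 750 mm; section modulus (unit throat) S = 2 × L²/6 = 46880 mm².
Direct shear f_v = P/L_w = 115×10³/750 = 153.3 N/mm.
Moment M = P × e = 115×10³ × 285 = 32775000 N·mm; bending f_b = M/S = 699.2 N/mm.
f_max = √(f_v² + f_b²) = √(153.3² + 699.2²) = 715.8 N/mm.
r_n/Ω = (1/2.0) × 0.6 × 550 × (0.707 × 8) = 933.2 N/mm → adequate.

f_max ≈ 716 N/mm; adequate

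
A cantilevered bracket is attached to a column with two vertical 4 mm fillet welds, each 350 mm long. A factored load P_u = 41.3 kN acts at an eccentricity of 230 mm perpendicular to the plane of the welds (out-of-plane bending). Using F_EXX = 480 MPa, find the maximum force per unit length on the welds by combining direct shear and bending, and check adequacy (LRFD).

f_max ≈ 240 N/mm; adequate

L_w = 2 × 350 = 700 mm; section modulus (unit throat) S = 2 × L²/6 = 40830 mm².
Direct shear f_v = P/L_w = 41.3×10³/700 = 59 N/mm.
Moment M = P × e = 41.3×10³ × 230 = 9499000 N·mm; bending f_b = M/S = 232.6 N/mm.
f_max = √(f_v² + f_b²) = √(59² + 232.6²) = 240 N/mm.
φr_n = 0.75 × 0.6 × 480 × (0.707 × 4) = 610.8 N/mm → adequate.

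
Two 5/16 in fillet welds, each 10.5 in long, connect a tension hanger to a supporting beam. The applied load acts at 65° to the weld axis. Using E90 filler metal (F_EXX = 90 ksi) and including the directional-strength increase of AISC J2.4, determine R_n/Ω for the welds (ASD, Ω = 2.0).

R_n/Ω ≈ 179 kips

t_e = 0.707 × 0.3125 = 0.2209 in; A_we = 0.2209 × 21 = 4.64 in².
Directional factor: 1.0 + 0.5 sin^1.5(65°) = 1.431.
F_nw = 0.6 × 90 × 1.431 = 77.3 ksi.
R_n/Ω = (77.3 × 4.64) / 2.0 = 179.3 kips.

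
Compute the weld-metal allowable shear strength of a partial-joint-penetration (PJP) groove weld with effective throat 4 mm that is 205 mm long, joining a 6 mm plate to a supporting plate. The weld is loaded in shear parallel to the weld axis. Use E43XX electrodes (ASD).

E43XX → F_EXX = 430 MPa.
Effective throat (given) t_e = 4 mm.
A_we = 4 × 205 = 820 mm².
F_nw = 0.6 F_EXX = 258 MPa.
R_n/Ω = (258 × 820) / 2.0 × 10⁻³ = 105.8 kN.

R_n/Ω ≈ 106 kN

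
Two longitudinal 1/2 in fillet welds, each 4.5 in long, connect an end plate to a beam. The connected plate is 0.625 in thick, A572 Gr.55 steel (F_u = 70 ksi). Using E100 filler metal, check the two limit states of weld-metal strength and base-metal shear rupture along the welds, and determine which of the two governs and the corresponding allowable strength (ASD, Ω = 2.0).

E100XX → F_EXX = 100 ksi.
t_e = 0.707 × 0.5 = 0.3535 in; L = 9 in.
Weld metal: R_n/Ω = (1/2.0) × 0.6 × 100 × 0.3535 × 9 = 95.44 kip.
Base metal (shear rupture): R_n/Ω = (1/2.0) × 0.6 × 70 × 0.625 × 9 = 118.1 kip.
Governing: weld metal.

R_n/Ω ≈ 95.4 kip (weld metal governs)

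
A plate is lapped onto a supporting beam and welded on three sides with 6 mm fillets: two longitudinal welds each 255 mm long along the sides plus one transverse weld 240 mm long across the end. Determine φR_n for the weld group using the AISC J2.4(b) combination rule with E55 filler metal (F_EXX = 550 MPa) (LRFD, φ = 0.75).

φR_n ≈ 833 kN

t_e = 0.707 × 6 = 4.242 mm.
R_nwl = 0.6 × 550 × 4.242 × 510 × 10⁻³ = 713.9 kN (longitudinal, 2 welds).
R_nwt = 0.6 × 550 × 4.242 × 240 × 10⁻³ = 336 kN (transverse, base value).
(i) R_nwl + R_nwt = 1050 kN; (ii) 0.85 R_nwl + 1.5 R_nwt = 1111 kN.
R_n = max = 1111 kN [governs: (ii)]; φR_n = 833.1 kN.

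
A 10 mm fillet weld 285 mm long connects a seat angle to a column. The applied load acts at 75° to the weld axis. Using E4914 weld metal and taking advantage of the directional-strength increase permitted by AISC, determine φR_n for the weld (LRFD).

E49XX → F_EXX = 490 MPa.
t_e = 0.707 × 10 = 7.07 mm; A_we = 7.07 × 285 = 2015 mm².
Directional factor: 1.0 + 0.5 sin^1.5(75°) = 1.475.
F_nw = 0.6 × 490 × 1.475 = 433.6 MPa.
φR_n = 0.75 × 433.6 × 2015 × 10⁻³ = 655.2 kN.

φR_n ≈ 655 kN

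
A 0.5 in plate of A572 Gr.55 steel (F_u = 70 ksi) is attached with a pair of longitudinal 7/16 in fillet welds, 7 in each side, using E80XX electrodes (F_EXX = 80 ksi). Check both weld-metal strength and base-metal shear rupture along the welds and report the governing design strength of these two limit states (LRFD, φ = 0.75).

φR_n ≈ 156 kips (weld metal governs)

t_e = 0.707 × 0.4375 = 0.3093 in; L = 14 in.
Weld metal: φR_n = 0.75 × 0.6 × 80 × 0.3093 × 14 = 155.9 kips.
Base metal (shear rupture): φR_n = 0.75 × 0.6 × 70 × 0.5 × 14 = 220.5 kips.
Governing: weld metal.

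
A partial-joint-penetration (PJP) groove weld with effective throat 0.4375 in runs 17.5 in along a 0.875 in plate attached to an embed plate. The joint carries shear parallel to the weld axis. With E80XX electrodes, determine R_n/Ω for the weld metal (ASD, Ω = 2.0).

E80XX → F_EXX = 80 ksi.
Effective throat (given) t_e = 0.4375 in.
A_we = 0.4375 × 17.5 = 7.656 in².
F_nw = 0.6 F_EXX = 48 ksi.
R_n/Ω = (48 × 7.656) / 2.0 = 183.8 kip.

R_n/Ω ≈ 184 kip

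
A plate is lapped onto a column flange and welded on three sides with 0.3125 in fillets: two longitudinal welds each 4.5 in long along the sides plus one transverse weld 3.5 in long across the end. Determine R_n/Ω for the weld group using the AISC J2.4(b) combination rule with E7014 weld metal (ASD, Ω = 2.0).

E70XX → F_EXX = 70 ksi.
t_e = 0.707 × 0.3125 = 0.2209 in.
R_nwl = 0.6 × 70 × 0.2209 × 9 = 83.51 kip (longitudinal, 2 welds).
R_nwt = 0.6 × 70 × 0.2209 × 3.5 = 32.48 kip (transverse, base value).
(i) R_nwl + R_nwt = 116 kip; (ii) 0.85 R_nwl + 1.5 R_nwt = 119.7 kip.
R_n = max = 119.7 kip [governs: (ii)]; R_n/Ω = 59.85 kip.

R_n/Ω ≈ 59.9 kip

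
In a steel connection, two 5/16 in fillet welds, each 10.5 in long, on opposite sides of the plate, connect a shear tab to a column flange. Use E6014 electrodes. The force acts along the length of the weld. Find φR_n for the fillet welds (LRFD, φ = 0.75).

φR_n ≈ 125 kips

E60XX → F_EXX = 60 ksi.
Effective throat t_e = 0.707 × 0.3125 = 0.2209 in.
Total length L = 21 in; A_we = 0.2209 × 21 = 4.64 in².
F_nw = 0.6 F_EXX = 0.6 × 60 = 36 ksi.
φR_n = 0.75 × 36 × 4.64 = 125.3 kips.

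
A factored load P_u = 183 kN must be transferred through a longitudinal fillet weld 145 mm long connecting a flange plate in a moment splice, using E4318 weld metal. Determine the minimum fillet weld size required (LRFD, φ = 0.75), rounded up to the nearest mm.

w = 10 mm

E43XX → F_EXX = 430 MPa.
Total weld length L = 145 mm.
Required throat t_e = P_u / (φ × 0.6 F_EXX × L) = 183 / (0.75 × 0.6 × 430 × 145 × 10⁻³) = 6.522 mm.
Required leg w = t_e / 0.707 = 9.225 mm → use 10 mm.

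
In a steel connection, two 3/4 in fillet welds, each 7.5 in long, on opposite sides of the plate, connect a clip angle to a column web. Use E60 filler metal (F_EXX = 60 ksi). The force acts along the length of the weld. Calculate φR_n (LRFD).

Effective throat t_e = 0.707 × 0.75 = 0.5302 in.
Total length L = 15 in; A_we = 0.5302 × 15 = 7.954 in².
F_nw = 0.6 F_EXX = 0.6 × 60 = 36 ksi.
φR_n = 0.75 × 36 × 7.954 = 214.8 kip.

φR_n ≈ 215 kip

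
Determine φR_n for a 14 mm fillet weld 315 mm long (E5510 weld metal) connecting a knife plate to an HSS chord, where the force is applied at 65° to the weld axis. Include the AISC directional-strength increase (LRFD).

φR_n ≈ 1100 kN

E55XX → F_EXX = 550 MPa.
t_e = 0.707 × 14 = 9.898 mm; A_we = 9.898 × 315 = 3118 mm².
Directional factor: 1.0 + 0.5 sin^1.5(65°) = 1.431.
F_nw = 0.6 × 550 × 1.431 = 472.4 MPa.
φR_n = 0.75 × 472.4 × 3118 × 10⁻³ = 1105 kN.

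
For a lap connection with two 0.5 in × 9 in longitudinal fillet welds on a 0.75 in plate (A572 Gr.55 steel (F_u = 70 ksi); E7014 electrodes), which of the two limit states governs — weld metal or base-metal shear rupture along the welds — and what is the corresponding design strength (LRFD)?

φR_n ≈ 200 kips (weld metal governs)

E70XX → F_EXX = 70 ksi.
t_e = 0.707 × 0.5 = 0.3535 in; L = 18 in.
Weld metal: φR_n = 0.75 × 0.6 × 70 × 0.3535 × 18 = 200.4 kips.
Base metal (shear rupture): φR_n = 0.75 × 0.6 × 70 × 0.75 × 18 = 425.2 kips.
Governing: weld metal.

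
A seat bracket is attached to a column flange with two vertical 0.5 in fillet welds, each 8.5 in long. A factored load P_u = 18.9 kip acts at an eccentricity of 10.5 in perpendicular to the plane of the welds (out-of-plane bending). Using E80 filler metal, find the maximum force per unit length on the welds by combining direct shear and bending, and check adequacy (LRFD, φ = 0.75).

E80XX → F_EXX = 80 ksi.
L_w = 2 × 8.5 = 17 in; section modulus (unit throat) S = 2 × L²/6 = 24.08 in².
Direct shear f_v = P/L_w = 18.9/17 = 1.112 kip/in.
Moment M = P × e = 18.9 × 10.5 = 198.45 kip·in; bending f_b = M/S = 8.24 kip/in.
f_max = √(f_v² + f_b²) = √(1.112² + 8.24²) = 8.315 kip/in.
φr_n = 0.75 × 0.6 × 80 × (0.707 × 0.5) = 12.73 kip/in → adequate.

f_max ≈ 8.31 kip/in; adequate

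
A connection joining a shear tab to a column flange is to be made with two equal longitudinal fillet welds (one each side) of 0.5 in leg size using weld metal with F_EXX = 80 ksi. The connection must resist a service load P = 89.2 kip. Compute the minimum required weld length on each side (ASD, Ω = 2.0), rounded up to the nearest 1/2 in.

L = 5.5 in on each side

Throat t_e = 0.707 × 0.5 = 0.3535 in.
r_n/Ω = (0.6 × 80 × 0.3535) / 2.0 = 8.484 kip/in.
L_req = P / (r_n/Ω) = 89.2 / 8.484 = 10.51 in total.
Per side: 10.51 / 2 = 5.257 in.
Round up → use L = 5.5 in on each side.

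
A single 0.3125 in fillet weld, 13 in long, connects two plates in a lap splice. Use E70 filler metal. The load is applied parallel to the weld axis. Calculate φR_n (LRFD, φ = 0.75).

φR_n ≈ 90.5 kips

E70XX → F_EXX = 70 ksi.
Effective throat t_e = 0.707 × 0.3125 = 0.2209 in.
Total length L = 13 in; A_we = 0.2209 × 13 = 2.872 in².
F_nw = 0.6 F_EXX = 0.6 × 70 = 42 ksi.
φR_n = 0.75 × 42 × 2.872 = 90.47 kips.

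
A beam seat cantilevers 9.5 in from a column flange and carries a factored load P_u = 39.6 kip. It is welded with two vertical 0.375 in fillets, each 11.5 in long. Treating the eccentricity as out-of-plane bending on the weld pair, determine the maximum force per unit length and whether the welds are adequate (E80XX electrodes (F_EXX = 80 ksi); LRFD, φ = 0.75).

L_w = 2 × 11.5 = 23 in; section modulus (unit throat) S = 2 × L²/6 = 44.08 in².
Direct shear f_v = P/L_w = 39.6/23 = 1.722 kip/in.
Moment M = P × e = 39.6 × 9.5 = 376.2 kip·in; bending f_b = M/S = 8.534 kip/in.
f_max = √(f_v² + f_b²) = √(1.722² + 8.534²) = 8.706 kip/in.
φr_n = 0.75 × 0.6 × 80 × (0.707 × 0.375) = 9.544 kip/in → adequate.

f_max ≈ 8.71 kip/in; adequate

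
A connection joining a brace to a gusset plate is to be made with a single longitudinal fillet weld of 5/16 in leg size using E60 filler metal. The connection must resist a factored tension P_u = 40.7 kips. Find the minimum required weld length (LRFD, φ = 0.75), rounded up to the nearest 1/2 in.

L = 7 in

E60XX → F_EXX = 60 ksi.
Throat t_e = 0.707 × 0.3125 = 0.2209 in.
φr_n = 0.75 × 0.6 × 60 × 0.2209 = 5.965 kips/in.
L_req = P_u / φr_n = 40.7 / 5.965 = 6.823 in total.
Round up → use L = 7 in.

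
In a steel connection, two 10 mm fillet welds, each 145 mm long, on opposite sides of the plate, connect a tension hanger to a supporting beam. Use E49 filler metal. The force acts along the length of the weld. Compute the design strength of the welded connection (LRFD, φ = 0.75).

φR_n ≈ 452 kN

E49XX → F_EXX = 490 MPa.
Effective throat t_e = 0.707 × 10 = 7.07 mm.
Total length L = 290 mm; A_we = 7.07 × 290 = 2050 mm².
F_nw = 0.6 F_EXX = 0.6 × 490 = 294 MPa.
φR_n = 0.75 × 294 × 2050 × 10⁻³ = 452.1 kN.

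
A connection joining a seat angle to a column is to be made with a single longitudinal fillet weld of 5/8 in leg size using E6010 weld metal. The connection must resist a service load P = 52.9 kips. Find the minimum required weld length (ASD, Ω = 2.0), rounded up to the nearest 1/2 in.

E60XX → F_EXX = 60 ksi.
Throat t_e = 0.707 × 0.625 = 0.4419 in.
r_n/Ω = (0.6 × 60 × 0.4419) / 2.0 = 7.954 kip/in.
L_req = P / (r_n/Ω) = 52.9 / 7.954 = 6.651 in total.
Round up → use L = 7 in.

L = 7 in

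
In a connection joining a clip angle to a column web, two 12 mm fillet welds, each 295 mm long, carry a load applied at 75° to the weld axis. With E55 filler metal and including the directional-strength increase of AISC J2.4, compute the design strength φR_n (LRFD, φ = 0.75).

E55XX → F_EXX = 550 MPa.
t_e = 0.707 × 12 = 8.484 mm; A_we = 8.484 × 590 = 5006 mm².
Directional factor: 1.0 + 0.5 sin^1.5(75°) = 1.475.
F_nw = 0.6 × 550 × 1.475 = 486.6 MPa.
φR_n = 0.75 × 486.6 × 5006 × 10⁻³ = 1827 kN.

φR_n ≈ 1830 kN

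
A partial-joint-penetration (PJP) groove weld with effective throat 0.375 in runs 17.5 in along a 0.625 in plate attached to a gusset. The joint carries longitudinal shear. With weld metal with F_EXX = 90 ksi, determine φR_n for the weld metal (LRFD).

φR_n ≈ 266 kip

Effective throat (given) t_e = 0.375 in.
A_we = 0.375 × 17.5 = 6.562 in².
F_nw = 0.6 F_EXX = 54 ksi.
φR_n = 0.75 × 54 × 6.562 = 265.8 kip.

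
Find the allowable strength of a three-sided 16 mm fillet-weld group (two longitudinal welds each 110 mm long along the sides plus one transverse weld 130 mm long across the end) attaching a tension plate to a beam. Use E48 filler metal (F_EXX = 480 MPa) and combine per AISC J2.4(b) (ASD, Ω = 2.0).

R_n/Ω ≈ 622 kN

t_e = 0.707 × 16 = 11.31 mm.
R_nwl = 0.6 × 480 × 11.31 × 220 × 10⁻³ = 716.7 kN (longitudinal, 2 welds).
R_nwt = 0.6 × 480 × 11.31 × 130 × 10⁻³ = 423.5 kN (transverse, base value).
(i) R_nwl + R_nwt = 1140 kN; (ii) 0.85 R_nwl + 1.5 R_nwt = 1245 kN.
R_n = max = 1245 kN [governs: (ii)]; R_n/Ω = 622.3 kN.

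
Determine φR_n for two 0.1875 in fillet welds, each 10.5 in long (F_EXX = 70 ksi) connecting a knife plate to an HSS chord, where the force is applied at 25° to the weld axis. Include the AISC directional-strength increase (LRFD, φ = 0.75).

t_e = 0.707 × 0.1875 = 0.1326 in; A_we = 0.1326 × 21 = 2.784 in².
Directional factor: 1.0 + 0.5 sin^1.5(25°) = 1.137.
F_nw = 0.6 × 70 × 1.137 = 47.77 ksi.
φR_n = 0.75 × 47.77 × 2.784 = 99.74 kip.

φR_n ≈ 99.7 kip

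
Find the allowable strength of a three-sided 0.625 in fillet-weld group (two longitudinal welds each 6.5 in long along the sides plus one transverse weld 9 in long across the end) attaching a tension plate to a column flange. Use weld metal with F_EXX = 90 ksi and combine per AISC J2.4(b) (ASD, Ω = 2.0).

t_e = 0.707 × 0.625 = 0.4419 in.
R_nwl = 0.6 × 90 × 0.4419 × 13 = 310.2 kips (longitudinal, 2 welds).
R_nwt = 0.6 × 90 × 0.4419 × 9 = 214.8 kips (transverse, base value).
(i) R_nwl + R_nwt = 524.9 kips; (ii) 0.85 R_nwl + 1.5 R_nwt = 585.8 kips.
R_n = max = 585.8 kips [governs: (ii)]; R_n/Ω = 292.9 kips.

R_n/Ω ≈ 293 kips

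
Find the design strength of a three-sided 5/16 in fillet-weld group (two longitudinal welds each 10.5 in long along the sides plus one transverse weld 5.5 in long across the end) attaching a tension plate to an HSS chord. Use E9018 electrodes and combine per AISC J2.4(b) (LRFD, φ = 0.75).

φR_n ≈ 237 kips

E90XX → F_EXX = 90 ksi.
t_e = 0.707 × 0.3125 = 0.2209 in.
R_nwl = 0.6 × 90 × 0.2209 × 21 = 250.5 kips (longitudinal, 2 welds).
R_nwt = 0.6 × 90 × 0.2209 × 5.5 = 65.62 kips (transverse, base value).
(i) R_nwl + R_nwt = 316.2 kips; (ii) 0.85 R_nwl + 1.5 R_nwt = 311.4 kips.
R_n = max = 316.2 kips [governs: (i)]; φR_n = 237.1 kips.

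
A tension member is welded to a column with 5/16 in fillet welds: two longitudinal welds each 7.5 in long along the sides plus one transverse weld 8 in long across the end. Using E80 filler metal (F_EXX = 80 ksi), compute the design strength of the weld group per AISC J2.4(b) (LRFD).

φR_n ≈ 197 kips

t_e = 0.707 × 0.3125 = 0.2209 in.
R_nwl = 0.6 × 80 × 0.2209 × 15 = 159.1 kips (longitudinal, 2 welds).
R_nwt = 0.6 × 80 × 0.2209 × 8 = 84.84 kips (transverse, base value).
(i) R_nwl + R_nwt = 243.9 kips; (ii) 0.85 R_nwl + 1.5 R_nwt = 262.5 kips.
R_n = max = 262.5 kips [governs: (ii)]; φR_n = 196.9 kips.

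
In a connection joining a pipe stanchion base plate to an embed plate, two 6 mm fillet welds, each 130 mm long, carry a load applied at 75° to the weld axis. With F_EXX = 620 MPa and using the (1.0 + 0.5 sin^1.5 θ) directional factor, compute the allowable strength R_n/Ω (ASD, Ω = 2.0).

R_n/Ω ≈ 303 kN

t_e = 0.707 × 6 = 4.242 mm; A_we = 4.242 × 260 = 1103 mm².
Directional factor: 1.0 + 0.5 sin^1.5(75°) = 1.475.
F_nw = 0.6 × 620 × 1.475 = 548.6 MPa.
R_n/Ω = (548.6 × 1103) / 2.0 × 10⁻³ = 302.5 kN.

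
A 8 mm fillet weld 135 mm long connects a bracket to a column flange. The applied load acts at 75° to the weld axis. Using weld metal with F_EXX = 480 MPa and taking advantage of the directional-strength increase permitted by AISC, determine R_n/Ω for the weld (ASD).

t_e = 0.707 × 8 = 5.656 mm; A_we = 5.656 × 135 = 763.6 mm².
Directional factor: 1.0 + 0.5 sin^1.5(75°) = 1.475.
F_nw = 0.6 × 480 × 1.475 = 424.7 MPa.
R_n/Ω = (424.7 × 763.6) / 2.0 × 10⁻³ = 162.1 kN.

R_n/Ω ≈ 162 kN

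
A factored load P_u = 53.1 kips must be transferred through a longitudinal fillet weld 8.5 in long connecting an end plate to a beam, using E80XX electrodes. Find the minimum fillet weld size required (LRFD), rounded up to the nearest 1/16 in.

w = 1/4 in

E80XX → F_EXX = 80 ksi.
Total weld length L = 8.5 in.
Required throat t_e = P_u / (φ × 0.6 F_EXX × L) = 53.1 / (0.75 × 0.6 × 80 × 8.5) = 0.1735 in.
Required leg w = t_e / 0.707 = 0.2454 in → use 1/4 in.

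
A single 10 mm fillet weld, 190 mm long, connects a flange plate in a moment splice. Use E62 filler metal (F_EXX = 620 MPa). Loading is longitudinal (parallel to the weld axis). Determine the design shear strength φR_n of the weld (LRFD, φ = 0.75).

Effective throat t_e = 0.707 × 10 = 7.07 mm.
Total length L = 190 mm; A_we = 7.07 × 190 = 1343 mm².
F_nw = 0.6 F_EXX = 0.6 × 620 = 372 MPa.
φR_n = 0.75 × 372 × 1343 × 10⁻³ = 374.8 kN.

φR_n ≈ 375 kN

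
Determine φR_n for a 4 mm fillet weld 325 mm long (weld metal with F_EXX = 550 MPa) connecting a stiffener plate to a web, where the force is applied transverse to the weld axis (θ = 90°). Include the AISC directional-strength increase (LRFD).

φR_n ≈ 341 kN

t_e = 0.707 × 4 = 2.828 mm; A_we = 2.828 × 325 = 919.1 mm².
Directional factor: 1.0 + 0.5 sin^1.5(90°) = 1.5.
F_nw = 0.6 × 550 × 1.5 = 495 MPa.
φR_n = 0.75 × 495 × 919.1 × 10⁻³ = 341.2 kN.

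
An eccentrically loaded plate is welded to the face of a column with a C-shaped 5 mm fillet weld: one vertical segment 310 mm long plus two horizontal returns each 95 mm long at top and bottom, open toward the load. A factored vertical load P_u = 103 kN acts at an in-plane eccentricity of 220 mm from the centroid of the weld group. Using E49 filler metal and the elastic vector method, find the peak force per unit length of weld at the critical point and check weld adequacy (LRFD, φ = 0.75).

f_max ≈ 645 N/mm; adequate

E49XX → F_EXX = 490 MPa.
Total weld length L_w = 500 mm. Treat welds as unit-width lines.
Centroid: x̄ = 2×95×47.5 / 500 = 18.05 mm from the vertical weld.
Polar moment about centroid: J = I_x + I_y = [310³/12 + 2×95×155²] + [310×18.05² + 2(95³/12 + 95×29.45²)] = 7456000 mm³.
Direct shear f_v = P/L_w = 103×10³ / 500 = 206 N/mm (vertical).
Torsion M = P·e = 103×10³ × 220 = 22660000 N·mm.
Critical point at (x, y) = (76.95, 155) from centroid. f_tx = M·y/J = 471.1 N/mm; f_ty = M·x/J = 233.9 N/mm.
Resultant f_max = √[f_tx² + (f_v + f_ty)²] = √[471.1² + (206 + 233.9)²] = 644.5 N/mm.
Capacity per unit length: φr_n = 0.75 × 0.6 × 490 × (0.707 × 5) = 779.5 N/mm.
644.5 ≤ 779.5 → adequate.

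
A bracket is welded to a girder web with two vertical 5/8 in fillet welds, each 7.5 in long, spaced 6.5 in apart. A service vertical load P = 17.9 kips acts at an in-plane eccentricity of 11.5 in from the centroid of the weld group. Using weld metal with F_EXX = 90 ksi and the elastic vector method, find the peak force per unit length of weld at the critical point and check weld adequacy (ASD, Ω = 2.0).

f_max ≈ 5.32 kip/in; adequate

Total weld length L_w = 15 in. Treat welds as unit-width lines.
Polar moment about centroid: J = 2[d³/12 + d(b/2)²] = 2[7.5³/12 + 7.5×3.25²] = 228.8 in³.
Direct shear f_v = P/L_w = 17.9 / 15 = 1.193 kip/in (vertical).
Torsion M = P·e = 17.9 × 11.5 = 205.85 kip·in.
Critical point at (x, y) = (3.25, 3.75) from centroid. f_tx = M·y/J = 3.375 kip/in; f_ty = M·x/J = 2.925 kip/in.
Resultant f_max = √[f_tx² + (f_v + f_ty)²] = √[3.375² + (1.193 + 2.925)²] = 5.324 kip/in.
Capacity per unit length: r_n/Ω = (1/2.0) × 0.6 × 90 × (0.707 × 0.625) = 11.93 kip/in.
5.324 ≤ 11.93 → adequate.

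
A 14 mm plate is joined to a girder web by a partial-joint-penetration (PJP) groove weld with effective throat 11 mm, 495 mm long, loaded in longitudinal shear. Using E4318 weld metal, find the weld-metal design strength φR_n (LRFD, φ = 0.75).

E43XX → F_EXX = 430 MPa.
Effective throat (given) t_e = 11 mm.
A_we = 11 × 495 = 5445 mm².
F_nw = 0.6 F_EXX = 258 MPa.
φR_n = 0.75 × 258 × 5445 × 10⁻³ = 1054 kN.

φR_n ≈ 1050 kN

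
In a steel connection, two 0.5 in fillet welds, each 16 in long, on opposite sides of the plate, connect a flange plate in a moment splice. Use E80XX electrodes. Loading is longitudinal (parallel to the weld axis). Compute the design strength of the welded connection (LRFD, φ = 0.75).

φR_n ≈ 407 kips

E80XX → F_EXX = 80 ksi.
Effective throat t_e = 0.707 × 0.5 = 0.3535 in.
Total length L = 32 in; A_we = 0.3535 × 32 = 11.31 in².
F_nw = 0.6 F_EXX = 0.6 × 80 = 48 ksi.
φR_n = 0.75 × 48 × 11.31 = 407.2 kips.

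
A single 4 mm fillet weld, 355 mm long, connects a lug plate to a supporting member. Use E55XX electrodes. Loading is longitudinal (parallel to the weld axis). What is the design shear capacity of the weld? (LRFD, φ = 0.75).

φR_n ≈ 248 kN

E55XX → F_EXX = 550 MPa.
Effective throat t_e = 0.707 × 4 = 2.828 mm.
Total length L = 355 mm; A_we = 2.828 × 355 = 1004 mm².
F_nw = 0.6 F_EXX = 0.6 × 550 = 330 MPa.
φR_n = 0.75 × 330 × 1004 × 10⁻³ = 248.5 kN.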